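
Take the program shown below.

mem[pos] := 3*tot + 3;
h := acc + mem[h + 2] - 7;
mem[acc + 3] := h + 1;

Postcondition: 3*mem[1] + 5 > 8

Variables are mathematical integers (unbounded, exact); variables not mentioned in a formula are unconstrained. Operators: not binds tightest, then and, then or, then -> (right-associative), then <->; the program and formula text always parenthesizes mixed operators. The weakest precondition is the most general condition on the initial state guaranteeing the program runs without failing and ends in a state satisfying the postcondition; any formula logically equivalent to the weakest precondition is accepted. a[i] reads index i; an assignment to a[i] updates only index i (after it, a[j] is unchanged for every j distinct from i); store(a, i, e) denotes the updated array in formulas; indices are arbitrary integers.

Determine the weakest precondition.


Working backward. After the program, the postcondition 3*mem[1] + 5 > 8 must hold; in canonical form it is 3*mem[1] > 3.
Before mem[acc + 3] := h + 1: 3*store(mem, acc + 3, h + 1)[1] > 3
Before h := acc + mem[h + 2] - 7: 3*store(mem, acc + 3, mem[h + 2] + acc - 6)[1] > 3
Before mem[pos] := 3*tot + 3: 3*store(store(mem, pos, 3*tot + 3), acc + 3, store(mem, pos, 3*tot + 3)[h + 2] + acc - 6)[1] > 3
Answer: WP = 3*store(store(mem, pos, 3*tot + 3), acc + 3, store(mem, pos, 3*tot + 3)[h + 2] + acc - 6)[1] > 3


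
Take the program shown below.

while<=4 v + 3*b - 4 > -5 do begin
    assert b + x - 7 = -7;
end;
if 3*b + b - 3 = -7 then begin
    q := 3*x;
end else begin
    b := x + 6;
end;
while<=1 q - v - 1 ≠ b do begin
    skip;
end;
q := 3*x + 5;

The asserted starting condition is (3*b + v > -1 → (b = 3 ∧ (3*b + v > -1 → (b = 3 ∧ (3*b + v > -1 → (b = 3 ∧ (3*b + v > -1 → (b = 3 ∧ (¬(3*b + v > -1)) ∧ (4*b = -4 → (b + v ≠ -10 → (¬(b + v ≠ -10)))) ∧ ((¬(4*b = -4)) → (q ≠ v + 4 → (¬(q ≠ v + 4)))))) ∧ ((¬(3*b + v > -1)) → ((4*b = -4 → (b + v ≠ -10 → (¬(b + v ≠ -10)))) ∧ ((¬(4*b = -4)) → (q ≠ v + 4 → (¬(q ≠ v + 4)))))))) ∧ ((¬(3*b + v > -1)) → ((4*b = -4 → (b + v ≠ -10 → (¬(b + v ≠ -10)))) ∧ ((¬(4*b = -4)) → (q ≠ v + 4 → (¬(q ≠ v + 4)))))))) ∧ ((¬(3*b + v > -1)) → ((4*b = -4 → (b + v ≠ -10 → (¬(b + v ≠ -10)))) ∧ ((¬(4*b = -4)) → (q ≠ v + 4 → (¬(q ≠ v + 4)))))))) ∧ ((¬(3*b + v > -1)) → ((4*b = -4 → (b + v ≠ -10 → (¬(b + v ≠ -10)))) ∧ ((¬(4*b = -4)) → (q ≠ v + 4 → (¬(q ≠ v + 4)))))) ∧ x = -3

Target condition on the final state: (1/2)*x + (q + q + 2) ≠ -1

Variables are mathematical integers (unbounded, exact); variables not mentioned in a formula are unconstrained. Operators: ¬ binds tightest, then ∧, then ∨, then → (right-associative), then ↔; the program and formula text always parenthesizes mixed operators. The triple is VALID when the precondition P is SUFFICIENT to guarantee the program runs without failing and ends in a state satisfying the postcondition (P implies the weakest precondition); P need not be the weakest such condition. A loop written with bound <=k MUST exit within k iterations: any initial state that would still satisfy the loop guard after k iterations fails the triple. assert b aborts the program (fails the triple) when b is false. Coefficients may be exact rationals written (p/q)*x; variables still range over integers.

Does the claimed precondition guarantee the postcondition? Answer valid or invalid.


Working backward. After the program, the postcondition (1/2)*x + (q + q + 2) ≠ -1 must hold; in canonical form it is 2*q + (1/2)*x ≠ -3.
Before q := 3*x + 5: (13/2)*x ≠ -13
Before the loop (bound <=1), unroll the exhaustion recursion (WP_0 = exit-now case; WP_j = one more guarded iteration, up to j = 1):
  WP_0: (¬(q ≠ b + v + 1)) ∧ (13/2)*x ≠ -13
  WP_1: (q ≠ b + v + 1 → ((¬(q ≠ b + v + 1)) ∧ (13/2)*x ≠ -13)) ∧ ((¬(q ≠ b + v + 1)) → (13/2)*x ≠ -13)
So before the loop: (q ≠ b + v + 1 → ((¬(q ≠ b + v + 1)) ∧ (13/2)*x ≠ -13)) ∧ ((¬(q ≠ b + v + 1)) → (13/2)*x ≠ -13)
Then branch requires (3*x ≠ b + v + 1 → ((¬(3*x ≠ b + v + 1)) ∧ (13/2)*x ≠ -13)) ∧ ((¬(3*x ≠ b + v + 1)) → (13/2)*x ≠ -13); else branch requires (q ≠ v + x + 7 → ((¬(q ≠ v + x + 7)) ∧ (13/2)*x ≠ -13)) ∧ ((¬(q ≠ v + x + 7)) → (13/2)*x ≠ -13).
Before the if: (4*b = -4 → ((3*x ≠ b + v + 1 → ((¬(3*x ≠ b + v + 1)) ∧ (13/2)*x ≠ -13)) ∧ ((¬(3*x ≠ b + v + 1)) → (13/2)*x ≠ -13))) ∧ ((¬(4*b = -4)) → ((q ≠ v + x + 7 → ((¬(q ≠ v + x + 7)) ∧ (13/2)*x ≠ -13)) ∧ ((¬(q ≠ v + x + 7)) → (13/2)*x ≠ -13)))
Before the loop (bound <=4), unroll the exhaustion recursion (WP_0 = exit-now case; WP_j = one more guarded iteration, up to j = 4):
  WP_0: (¬(3*b + v > -1)) ∧ (4*b = -4 → ((3*x ≠ b + v + 1 → ((¬(3*x ≠ b + v + 1)) ∧ (13/2)*x ≠ -13)) ∧ ((¬(3*x ≠ b + v + 1)) → (13/2)*x ≠ -13))) ∧ ((¬(4*b = -4)) → ((q ≠ v + x + 7 → ((¬(q ≠ v + x + 7)) ∧ (13/2)*x ≠ -13)) ∧ ((¬(q ≠ v + x + 7)) → (13/2)*x ≠ -13)))
  WP_1: (3*b + v > -1 → (b + x = 0 ∧ (¬(3*b + v > -1)) ∧ (4*b = -4 → ((3*x ≠ b + v + 1 → ((¬(3*x ≠ b + v + 1)) ∧ (13/2)*x ≠ -13)) ∧ ((¬(3*x ≠ b + v + 1)) → (13/2)*x ≠ -13))) ∧ ((¬(4*b = -4)) → ((q ≠ v + x + 7 → ((¬(q ≠ v + x + 7)) ∧ (13/2)*x ≠ -13)) ∧ ((¬(q ≠ v + x + 7)) → (13/2)*x ≠ -13))))) ∧ ((¬(3*b + v > -1)) → ((4*b = -4 → ((3*x ≠ b + v + 1 → ((¬(3*x ≠ b + v + 1)) ∧ (13/2)*x ≠ -13)) ∧ ((¬(3*x ≠ b + v + 1)) → (13/2)*x ≠ -13))) ∧ ((¬(4*b = -4)) → ((q ≠ v + x + 7 → ((¬(q ≠ v + x + 7)) ∧ (13/2)*x ≠ -13)) ∧ ((¬(q ≠ v + x + 7)) → (13/2)*x ≠ -13)))))
  WP_2: (3*b + v > -1 → (b + x = 0 ∧ (3*b + v > -1 → (b + x = 0 ∧ (¬(3*b + v > -1)) ∧ (4*b = -4 → ((3*x ≠ b + v + 1 → ((¬(3*x ≠ b + v + 1)) ∧ (13/2)*x ≠ -13)) ∧ ((¬(3*x ≠ b + v + 1)) → (13/2)*x ≠ -13))) ∧ ((¬(4*b = -4)) → ((q ≠ v + x + 7 → ((¬(q ≠ v + x + 7)) ∧ (13/2)*x ≠ -13)) ∧ ((¬(q ≠ v + x + 7)) → (13/2)*x ≠ -13))))) ∧ ((¬(3*b + v > -1)) → ((4*b = -4 → ((3*x ≠ b + v + 1 → ((¬(3*x ≠ b + v + 1)) ∧ (13/2)*x ≠ -13)) ∧ ((¬(3*x ≠ b + v + 1)) → (13/2)*x ≠ -13))) ∧ ((¬(4*b = -4)) → ((q ≠ v + x + 7 → ((¬(q ≠ v + x + 7)) ∧ (13/2)*x ≠ -13)) ∧ ((¬(q ≠ v + x + 7)) → (13/2)*x ≠ -13))))))) ∧ ((¬(3*b + v > -1)) → ((4*b = -4 → ((3*x ≠ b + v + 1 → ((¬(3*x ≠ b + v + 1)) ∧ (13/2)*x ≠ -13)) ∧ ((¬(3*x ≠ b + v + 1)) → (13/2)*x ≠ -13))) ∧ ((¬(4*b = -4)) → ((q ≠ v + x + 7 → ((¬(q ≠ v + x + 7)) ∧ (13/2)*x ≠ -13)) ∧ ((¬(q ≠ v + x + 7)) → (13/2)*x ≠ -13)))))
  WP_3: (3*b + v > -1 → (b + x = 0 ∧ (3*b + v > -1 → (b + x = 0 ∧ (3*b + v > -1 → (b + x = 0 ∧ (¬(3*b + v > -1)) ∧ (4*b = -4 → ((3*x ≠ b + v + 1 → ((¬(3*x ≠ b + v + 1)) ∧ (13/2)*x ≠ -13)) ∧ ((¬(3*x ≠ b + v + 1)) → (13/2)*x ≠ -13))) ∧ ((¬(4*b = -4)) → ((q ≠ v + x + 7 → ((¬(q ≠ v + x + 7)) ∧ (13/2)*x ≠ -13)) ∧ ((¬(q ≠ v + x + 7)) → (13/2)*x ≠ -13))))) ∧ ((¬(3*b + v > -1)) → ((4*b = -4 → ((3*x ≠ b + v + 1 → ((¬(3*x ≠ b + v + 1)) ∧ (13/2)*x ≠ -13)) ∧ ((¬(3*x ≠ b + v + 1)) → (13/2)*x ≠ -13))) ∧ ((¬(4*b = -4)) → ((q ≠ v + x + 7 → ((¬(q ≠ v + x + 7)) ∧ (13/2)*x ≠ -13)) ∧ ((¬(q ≠ v + x + 7)) → (13/2)*x ≠ -13))))))) ∧ ((¬(3*b + v > -1)) → ((4*b = -4 → ((3*x ≠ b + v + 1 → ((¬(3*x ≠ b + v + 1)) ∧ (13/2)*x ≠ -13)) ∧ ((¬(3*x ≠ b + v + 1)) → (13/2)*x ≠ -13))) ∧ ((¬(4*b = -4)) → ((q ≠ v + x + 7 → ((¬(q ≠ v + x + 7)) ∧ (13/2)*x ≠ -13)) ∧ ((¬(q ≠ v + x + 7)) → (13/2)*x ≠ -13))))))) ∧ ((¬(3*b + v > -1)) → ((4*b = -4 → ((3*x ≠ b + v + 1 → ((¬(3*x ≠ b + v + 1)) ∧ (13/2)*x ≠ -13)) ∧ ((¬(3*x ≠ b + v + 1)) → (13/2)*x ≠ -13))) ∧ ((¬(4*b = -4)) → ((q ≠ v + x + 7 → ((¬(q ≠ v + x + 7)) ∧ (13/2)*x ≠ -13)) ∧ ((¬(q ≠ v + x + 7)) → (13/2)*x ≠ -13)))))
  WP_4: (3*b + v > -1 → (b + x = 0 ∧ (3*b + v > -1 → (b + x = 0 ∧ (3*b + v > -1 → (b + x = 0 ∧ (3*b + v > -1 → (b + x = 0 ∧ (¬(3*b + v > -1)) ∧ (4*b = -4 → ((3*x ≠ b + v + 1 → ((¬(3*x ≠ b + v + 1)) ∧ (13/2)*x ≠ -13)) ∧ ((¬(3*x ≠ b + v + 1)) → (13/2)*x ≠ -13))) ∧ ((¬(4*b = -4)) → ((q ≠ v + x + 7 → ((¬(q ≠ v + x + 7)) ∧ (13/2)*x ≠ -13)) ∧ ((¬(q ≠ v + x + 7)) → (13/2)*x ≠ -13))))) ∧ ((¬(3*b + v > -1)) → ((4*b = -4 → ((3*x ≠ b + v + 1 → ((¬(3*x ≠ b + v + 1)) ∧ (13/2)*x ≠ -13)) ∧ ((¬(3*x ≠ b + v + 1)) → (13/2)*x ≠ -13))) ∧ ((¬(4*b = -4)) → ((q ≠ v + x + 7 → ((¬(q ≠ v + x + 7)) ∧ (13/2)*x ≠ -13)) ∧ ((¬(q ≠ v + x + 7)) → (13/2)*x ≠ -13))))))) ∧ ((¬(3*b + v > -1)) → ((4*b = -4 → ((3*x ≠ b + v + 1 → ((¬(3*x ≠ b + v + 1)) ∧ (13/2)*x ≠ -13)) ∧ ((¬(3*x ≠ b + v + 1)) → (13/2)*x ≠ -13))) ∧ ((¬(4*b = -4)) → ((q ≠ v + x + 7 → ((¬(q ≠ v + x + 7)) ∧ (13/2)*x ≠ -13)) ∧ ((¬(q ≠ v + x + 7)) → (13/2)*x ≠ -13))))))) ∧ ((¬(3*b + v > -1)) → ((4*b = -4 → ((3*x ≠ b + v + 1 → ((¬(3*x ≠ b + v + 1)) ∧ (13/2)*x ≠ -13)) ∧ ((¬(3*x ≠ b + v + 1)) → (13/2)*x ≠ -13))) ∧ ((¬(4*b = -4)) → ((q ≠ v + x + 7 → ((¬(q ≠ v + x + 7)) ∧ (13/2)*x ≠ -13)) ∧ ((¬(q ≠ v + x + 7)) → (13/2)*x ≠ -13))))))) ∧ ((¬(3*b + v > -1)) → ((4*b = -4 → ((3*x ≠ b + v + 1 → ((¬(3*x ≠ b + v + 1)) ∧ (13/2)*x ≠ -13)) ∧ ((¬(3*x ≠ b + v + 1)) → (13/2)*x ≠ -13))) ∧ ((¬(4*b = -4)) → ((q ≠ v + x + 7 → ((¬(q ≠ v + x + 7)) ∧ (13/2)*x ≠ -13)) ∧ ((¬(q ≠ v + x + 7)) → (13/2)*x ≠ -13)))))
So before the loop: (3*b + v > -1 → (b + x = 0 ∧ (3*b + v > -1 → (b + x = 0 ∧ (3*b + v > -1 → (b + x = 0 ∧ (3*b + v > -1 → (b + x = 0 ∧ (¬(3*b + v > -1)) ∧ (4*b = -4 → ((3*x ≠ b + v + 1 → ((¬(3*x ≠ b + v + 1)) ∧ (13/2)*x ≠ -13)) ∧ ((¬(3*x ≠ b + v + 1)) → (13/2)*x ≠ -13))) ∧ ((¬(4*b = -4)) → ((q ≠ v + x + 7 → ((¬(q ≠ v + x + 7)) ∧ (13/2)*x ≠ -13)) ∧ ((¬(q ≠ v + x + 7)) → (13/2)*x ≠ -13))))) ∧ ((¬(3*b + v > -1)) → ((4*b = -4 → ((3*x ≠ b + v + 1 → ((¬(3*x ≠ b + v + 1)) ∧ (13/2)*x ≠ -13)) ∧ ((¬(3*x ≠ b + v + 1)) → (13/2)*x ≠ -13))) ∧ ((¬(4*b = -4)) → ((q ≠ v + x + 7 → ((¬(q ≠ v + x + 7)) ∧ (13/2)*x ≠ -13)) ∧ ((¬(q ≠ v + x + 7)) → (13/2)*x ≠ -13))))))) ∧ ((¬(3*b + v > -1)) → ((4*b = -4 → ((3*x ≠ b + v + 1 → ((¬(3*x ≠ b + v + 1)) ∧ (13/2)*x ≠ -13)) ∧ ((¬(3*x ≠ b + v + 1)) → (13/2)*x ≠ -13))) ∧ ((¬(4*b = -4)) → ((q ≠ v + x + 7 → ((¬(q ≠ v + x + 7)) ∧ (13/2)*x ≠ -13)) ∧ ((¬(q ≠ v + x + 7)) → (13/2)*x ≠ -13))))))) ∧ ((¬(3*b + v > -1)) → ((4*b = -4 → ((3*x ≠ b + v + 1 → ((¬(3*x ≠ b + v + 1)) ∧ (13/2)*x ≠ -13)) ∧ ((¬(3*x ≠ b + v + 1)) → (13/2)*x ≠ -13))) ∧ ((¬(4*b = -4)) → ((q ≠ v + x + 7 → ((¬(q ≠ v + x + 7)) ∧ (13/2)*x ≠ -13)) ∧ ((¬(q ≠ v + x + 7)) → (13/2)*x ≠ -13))))))) ∧ ((¬(3*b + v > -1)) → ((4*b = -4 → ((3*x ≠ b + v + 1 → ((¬(3*x ≠ b + v + 1)) ∧ (13/2)*x ≠ -13)) ∧ ((¬(3*x ≠ b + v + 1)) → (13/2)*x ≠ -13))) ∧ ((¬(4*b = -4)) → ((q ≠ v + x + 7 → ((¬(q ≠ v + x + 7)) ∧ (13/2)*x ≠ -13)) ∧ ((¬(q ≠ v + x + 7)) → (13/2)*x ≠ -13)))))
The weakest precondition is (3*b + v > -1 → (b + x = 0 ∧ (3*b + v > -1 → (b + x = 0 ∧ (3*b + v > -1 → (b + x = 0 ∧ (3*b + v > -1 → (b + x = 0 ∧ (¬(3*b + v > -1)) ∧ (4*b = -4 → ((3*x ≠ b + v + 1 → ((¬(3*x ≠ b + v + 1)) ∧ (13/2)*x ≠ -13)) ∧ ((¬(3*x ≠ b + v + 1)) → (13/2)*x ≠ -13))) ∧ ((¬(4*b = -4)) → ((q ≠ v + x + 7 → ((¬(q ≠ v + x + 7)) ∧ (13/2)*x ≠ -13)) ∧ ((¬(q ≠ v + x + 7)) → (13/2)*x ≠ -13))))) ∧ ((¬(3*b + v > -1)) → ((4*b = -4 → ((3*x ≠ b + v + 1 → ((¬(3*x ≠ b + v + 1)) ∧ (13/2)*x ≠ -13)) ∧ ((¬(3*x ≠ b + v + 1)) → (13/2)*x ≠ -13))) ∧ ((¬(4*b = -4)) → ((q ≠ v + x + 7 → ((¬(q ≠ v + x + 7)) ∧ (13/2)*x ≠ -13)) ∧ ((¬(q ≠ v + x + 7)) → (13/2)*x ≠ -13))))))) ∧ ((¬(3*b + v > -1)) → ((4*b = -4 → ((3*x ≠ b + v + 1 → ((¬(3*x ≠ b + v + 1)) ∧ (13/2)*x ≠ -13)) ∧ ((¬(3*x ≠ b + v + 1)) → (13/2)*x ≠ -13))) ∧ ((¬(4*b = -4)) → ((q ≠ v + x + 7 → ((¬(q ≠ v + x + 7)) ∧ (13/2)*x ≠ -13)) ∧ ((¬(q ≠ v + x + 7)) → (13/2)*x ≠ -13))))))) ∧ ((¬(3*b + v > -1)) → ((4*b = -4 → ((3*x ≠ b + v + 1 → ((¬(3*x ≠ b + v + 1)) ∧ (13/2)*x ≠ -13)) ∧ ((¬(3*x ≠ b + v + 1)) → (13/2)*x ≠ -13))) ∧ ((¬(4*b = -4)) → ((q ≠ v + x + 7 → ((¬(q ≠ v + x + 7)) ∧ (13/2)*x ≠ -13)) ∧ ((¬(q ≠ v + x + 7)) → (13/2)*x ≠ -13))))))) ∧ ((¬(3*b + v > -1)) → ((4*b = -4 → ((3*x ≠ b + v + 1 → ((¬(3*x ≠ b + v + 1)) ∧ (13/2)*x ≠ -13)) ∧ ((¬(3*x ≠ b + v + 1)) → (13/2)*x ≠ -13))) ∧ ((¬(4*b = -4)) → ((q ≠ v + x + 7 → ((¬(q ≠ v + x + 7)) ∧ (13/2)*x ≠ -13)) ∧ ((¬(q ≠ v + x + 7)) → (13/2)*x ≠ -13))))).
Check whether (3*b + v > -1 → (b = 3 ∧ (3*b + v > -1 → (b = 3 ∧ (3*b + v > -1 → (b = 3 ∧ (3*b + v > -1 → (b = 3 ∧ (¬(3*b + v > -1)) ∧ (4*b = -4 → (b + v ≠ -10 → (¬(b + v ≠ -10)))) ∧ ((¬(4*b = -4)) → (q ≠ v + 4 → (¬(q ≠ v + 4)))))) ∧ ((¬(3*b + v > -1)) → ((4*b = -4 → (b + v ≠ -10 → (¬(b + v ≠ -10)))) ∧ ((¬(4*b = -4)) → (q ≠ v + 4 → (¬(q ≠ v + 4)))))))) ∧ ((¬(3*b + v > -1)) → ((4*b = -4 → (b + v ≠ -10 → (¬(b + v ≠ -10)))) ∧ ((¬(4*b = -4)) → (q ≠ v + 4 → (¬(q ≠ v + 4)))))))) ∧ ((¬(3*b + v > -1)) → ((4*b = -4 → (b + v ≠ -10 → (¬(b + v ≠ -10)))) ∧ ((¬(4*b = -4)) → (q ≠ v + 4 → (¬(q ≠ v + 4)))))))) ∧ ((¬(3*b + v > -1)) → ((4*b = -4 → (b + v ≠ -10 → (¬(b + v ≠ -10)))) ∧ ((¬(4*b = -4)) → (q ≠ v + 4 → (¬(q ≠ v + 4)))))) ∧ x = -3 implies it.
Every state satisfying the precondition satisfies the weakest precondition: the implication holds.
Answer: valid


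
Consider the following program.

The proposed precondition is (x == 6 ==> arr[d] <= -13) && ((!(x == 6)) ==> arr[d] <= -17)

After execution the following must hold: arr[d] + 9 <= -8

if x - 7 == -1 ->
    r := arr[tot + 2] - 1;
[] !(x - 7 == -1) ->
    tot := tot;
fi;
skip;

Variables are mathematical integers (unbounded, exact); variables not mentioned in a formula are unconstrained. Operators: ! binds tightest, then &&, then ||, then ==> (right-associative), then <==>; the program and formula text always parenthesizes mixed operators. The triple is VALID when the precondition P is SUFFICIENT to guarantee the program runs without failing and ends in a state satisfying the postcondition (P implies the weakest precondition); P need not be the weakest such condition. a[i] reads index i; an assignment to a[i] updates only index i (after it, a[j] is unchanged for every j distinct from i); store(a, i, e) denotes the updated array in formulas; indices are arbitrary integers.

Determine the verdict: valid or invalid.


Working backward. After the program, the postcondition arr[d] + 9 <= -8 must hold; in canonical form it is arr[d] <= -17.
Before skip: arr[d] <= -17
Then branch requires arr[d] <= -17; else branch requires arr[d] <= -17.
Before the if: (x == 6 ==> arr[d] <= -17) && ((!(x == 6)) ==> arr[d] <= -17)
The weakest precondition is (x == 6 ==> arr[d] <= -17) && ((!(x == 6)) ==> arr[d] <= -17).
Check whether (x == 6 ==> arr[d] <= -13) && ((!(x == 6)) ==> arr[d] <= -17) implies it.
Countermodel: at the initial state arr = {[0] = -13, elsewhere -13}, d = 0, x = 6, the precondition holds but the weakest precondition fails.
Answer: invalid


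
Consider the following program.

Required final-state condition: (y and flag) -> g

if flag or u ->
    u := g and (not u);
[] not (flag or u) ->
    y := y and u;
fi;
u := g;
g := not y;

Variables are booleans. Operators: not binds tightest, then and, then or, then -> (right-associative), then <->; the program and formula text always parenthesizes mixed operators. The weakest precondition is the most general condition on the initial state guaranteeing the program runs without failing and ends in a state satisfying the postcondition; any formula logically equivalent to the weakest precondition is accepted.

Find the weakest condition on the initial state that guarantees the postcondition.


Working backward. After the program, (y and flag) -> g must hold.
Before g := not y: (y and flag) -> (not y)
Before u := g: (y and flag) -> (not y)
Then branch requires (y and flag) -> (not y); else branch requires (y and u and flag) -> (not (y and u)).
Before the if: ((flag or u) -> ((y and flag) -> (not y))) and ((not (flag or u)) -> ((y and u and flag) -> (not (y and u))))
Answer: WP = ((flag or u) -> ((y and flag) -> (not y))) and ((not (flag or u)) -> ((y and u and flag) -> (not (y and u))))


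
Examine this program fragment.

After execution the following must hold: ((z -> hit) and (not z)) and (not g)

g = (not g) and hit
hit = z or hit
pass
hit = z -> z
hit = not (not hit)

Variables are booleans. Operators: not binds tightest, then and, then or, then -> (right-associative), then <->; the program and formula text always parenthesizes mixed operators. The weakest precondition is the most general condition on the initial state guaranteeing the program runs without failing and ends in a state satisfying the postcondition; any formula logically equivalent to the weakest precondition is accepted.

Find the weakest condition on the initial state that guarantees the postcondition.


Working backward. After the program, the postcondition ((z -> hit) and (not z)) and (not g) must hold; in canonical form it is (z -> hit) and (not z) and (not g).
Before hit := not (not hit): (z -> hit) and (not z) and (not g)
Before hit := z -> z: (not z) and (not g)
Before skip: (not z) and (not g)
Before hit := z or hit: (not z) and (not g)
Before g := (not g) and hit: (not z) and (not ((not g) and hit))
Answer: WP = (not z) and (not ((not g) and hit))


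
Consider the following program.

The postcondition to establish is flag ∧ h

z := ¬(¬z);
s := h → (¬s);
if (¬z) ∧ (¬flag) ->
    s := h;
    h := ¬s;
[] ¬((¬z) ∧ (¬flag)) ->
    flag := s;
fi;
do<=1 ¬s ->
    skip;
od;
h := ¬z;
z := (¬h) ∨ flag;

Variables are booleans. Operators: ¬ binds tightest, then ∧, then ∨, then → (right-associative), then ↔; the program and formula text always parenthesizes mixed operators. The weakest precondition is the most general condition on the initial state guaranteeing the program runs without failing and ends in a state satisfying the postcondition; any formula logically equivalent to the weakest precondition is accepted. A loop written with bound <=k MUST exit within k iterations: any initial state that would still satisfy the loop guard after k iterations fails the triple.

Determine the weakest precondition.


Working backward. After the program, flag ∧ h must hold.
Before z := (¬h) ∨ flag: flag ∧ h
Before h := ¬z: flag ∧ (¬z)
Before the loop (bound <=1), unroll the exhaustion recursion (WP_0 = exit-now case; WP_j = one more guarded iteration, up to j = 1):
  WP_0: s ∧ flag ∧ (¬z)
  WP_1: ((¬s) → (s ∧ flag ∧ (¬z))) ∧ (s → (flag ∧ (¬z)))
So before the loop: ((¬s) → (s ∧ flag ∧ (¬z))) ∧ (s → (flag ∧ (¬z)))
Then branch requires ((¬h) → (h ∧ flag ∧ (¬z))) ∧ (h → (flag ∧ (¬z))); else branch requires ((¬s) → (s ∧ (¬z))) ∧ (s → (s ∧ (¬z))).
Before the if: (((¬z) ∧ (¬flag)) → (((¬h) → (h ∧ flag ∧ (¬z))) ∧ (h → (flag ∧ (¬z))))) ∧ ((¬((¬z) ∧ (¬flag))) → (((¬s) → (s ∧ (¬z))) ∧ (s → (s ∧ (¬z)))))
Before s := h → (¬s): (((¬z) ∧ (¬flag)) → (((¬h) → (h ∧ flag ∧ (¬z))) ∧ (h → (flag ∧ (¬z))))) ∧ ((¬((¬z) ∧ (¬flag))) → (((¬(h → (¬s))) → ((h → (¬s)) ∧ (¬z))) ∧ ((h → (¬s)) → ((h → (¬s)) ∧ (¬z)))))
Before z := ¬(¬z): (((¬z) ∧ (¬flag)) → (((¬h) → (h ∧ flag ∧ (¬z))) ∧ (h → (flag ∧ (¬z))))) ∧ ((¬((¬z) ∧ (¬flag))) → (((¬(h → (¬s))) → ((h → (¬s)) ∧ (¬z))) ∧ ((h → (¬s)) → ((h → (¬s)) ∧ (¬z)))))
Answer: WP = (((¬z) ∧ (¬flag)) → (((¬h) → (h ∧ flag ∧ (¬z))) ∧ (h → (flag ∧ (¬z))))) ∧ ((¬((¬z) ∧ (¬flag))) → (((¬(h → (¬s))) → ((h → (¬s)) ∧ (¬z))) ∧ ((h → (¬s)) → ((h → (¬s)) ∧ (¬z)))))


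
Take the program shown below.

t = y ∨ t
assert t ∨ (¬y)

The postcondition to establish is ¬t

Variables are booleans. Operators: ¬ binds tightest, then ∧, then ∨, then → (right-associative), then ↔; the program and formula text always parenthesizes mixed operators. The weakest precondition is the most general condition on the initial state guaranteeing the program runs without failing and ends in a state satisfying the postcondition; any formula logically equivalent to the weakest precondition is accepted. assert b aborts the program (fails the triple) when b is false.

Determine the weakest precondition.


Working backward. After the program, ¬t must hold.
Before assert t ∨ (¬y): (t ∨ (¬y)) ∧ (¬t)
Before t := y ∨ t: ¬(y ∨ t)
Answer: WP = ¬(y ∨ t)


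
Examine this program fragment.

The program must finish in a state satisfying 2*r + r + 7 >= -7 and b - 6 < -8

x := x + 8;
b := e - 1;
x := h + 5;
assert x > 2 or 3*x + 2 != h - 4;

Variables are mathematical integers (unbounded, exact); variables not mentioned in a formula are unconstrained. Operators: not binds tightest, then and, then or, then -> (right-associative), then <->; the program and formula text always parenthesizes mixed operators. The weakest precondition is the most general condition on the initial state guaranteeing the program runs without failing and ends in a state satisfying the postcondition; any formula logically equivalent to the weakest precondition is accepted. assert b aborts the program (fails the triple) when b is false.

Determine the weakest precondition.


Working backward. After the program, the postcondition 2*r + r + 7 >= -7 and b - 6 < -8 must hold; in canonical form it is 3*r >= -14 and b < -2.
Before assert x > 2 or 3*x + 2 != h - 4: (x > 2 or 3*x != h - 6) and 3*r >= -14 and b < -2
Before x := h + 5: (h > -3 or 2*h != -21) and 3*r >= -14 and b < -2
Before b := e - 1: (h > -3 or 2*h != -21) and 3*r >= -14 and e < -1
Before x := x + 8: (h > -3 or 2*h != -21) and 3*r >= -14 and e < -1
Answer: WP = (h > -3 or 2*h != -21) and 3*r >= -14 and e < -1


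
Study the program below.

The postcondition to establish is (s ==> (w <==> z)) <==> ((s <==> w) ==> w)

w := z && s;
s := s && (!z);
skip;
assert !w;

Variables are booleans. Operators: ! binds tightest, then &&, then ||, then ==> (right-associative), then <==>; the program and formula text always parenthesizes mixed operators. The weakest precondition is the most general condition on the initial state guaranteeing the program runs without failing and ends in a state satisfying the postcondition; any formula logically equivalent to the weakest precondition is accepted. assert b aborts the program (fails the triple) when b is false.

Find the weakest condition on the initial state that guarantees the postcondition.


Working backward. After the program, (s ==> (w <==> z)) <==> ((s <==> w) ==> w) must hold.
Before assert !w: (!w) && ((s ==> (w <==> z)) <==> ((s <==> w) ==> w))
Before skip: (!w) && ((s ==> (w <==> z)) <==> ((s <==> w) ==> w))
Before s := s && (!z): (!w) && (((s && (!z)) ==> (w <==> z)) <==> (((s && (!z)) <==> w) ==> w))
Before w := z && s: (!(z && s)) && (((s && (!z)) ==> ((z && s) <==> z)) <==> (((s && (!z)) <==> (z && s)) ==> (z && s)))
Answer: WP = (!(z && s)) && (((s && (!z)) ==> ((z && s) <==> z)) <==> (((s && (!z)) <==> (z && s)) ==> (z && s)))


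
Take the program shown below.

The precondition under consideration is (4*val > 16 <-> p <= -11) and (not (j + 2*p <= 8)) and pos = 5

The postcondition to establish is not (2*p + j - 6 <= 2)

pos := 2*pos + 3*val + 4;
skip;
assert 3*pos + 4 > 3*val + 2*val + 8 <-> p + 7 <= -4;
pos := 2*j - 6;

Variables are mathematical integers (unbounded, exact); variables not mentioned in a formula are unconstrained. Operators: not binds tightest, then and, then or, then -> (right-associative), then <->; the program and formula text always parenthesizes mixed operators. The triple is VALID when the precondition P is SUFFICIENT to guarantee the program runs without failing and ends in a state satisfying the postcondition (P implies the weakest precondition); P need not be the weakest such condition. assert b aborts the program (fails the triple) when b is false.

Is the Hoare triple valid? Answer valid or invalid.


Working backward. After the program, the postcondition not (2*p + j - 6 <= 2) must hold; in canonical form it is not (j + 2*p <= 8).
Before pos := 2*j - 6: not (j + 2*p <= 8)
Before assert 3*pos + 4 > 3*val + 2*val + 8 <-> p + 7 <= -4: (3*pos > 5*val + 4 <-> p <= -11) and (not (j + 2*p <= 8))
Before skip: (3*pos > 5*val + 4 <-> p <= -11) and (not (j + 2*p <= 8))
Before pos := 2*pos + 3*val + 4: (6*pos + 4*val > -8 <-> p <= -11) and (not (j + 2*p <= 8))
The weakest precondition is (6*pos + 4*val > -8 <-> p <= -11) and (not (j + 2*p <= 8)).
Check whether (4*val > 16 <-> p <= -11) and (not (j + 2*p <= 8)) and pos = 5 implies it.
Countermodel: at the initial state j = 29, p = -10, pos = 5, val = 0, the precondition holds but the weakest precondition fails.
Answer: invalid


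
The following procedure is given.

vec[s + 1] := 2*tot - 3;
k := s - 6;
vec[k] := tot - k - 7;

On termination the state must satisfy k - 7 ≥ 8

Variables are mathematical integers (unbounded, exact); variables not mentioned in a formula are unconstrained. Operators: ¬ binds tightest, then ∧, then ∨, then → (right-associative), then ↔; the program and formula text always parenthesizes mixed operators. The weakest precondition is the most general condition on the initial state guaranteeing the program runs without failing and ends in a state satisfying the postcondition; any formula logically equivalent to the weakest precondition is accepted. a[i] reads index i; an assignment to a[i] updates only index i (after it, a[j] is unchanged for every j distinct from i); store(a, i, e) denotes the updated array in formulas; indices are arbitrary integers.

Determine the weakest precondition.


Working backward. After the program, the postcondition k - 7 ≥ 8 must hold; in canonical form it is k ≥ 15.
Before vec[k] := tot - k - 7: k ≥ 15
Before k := s - 6: s ≥ 21
Before vec[s + 1] := 2*tot - 3: s ≥ 21
Answer: WP = s ≥ 21


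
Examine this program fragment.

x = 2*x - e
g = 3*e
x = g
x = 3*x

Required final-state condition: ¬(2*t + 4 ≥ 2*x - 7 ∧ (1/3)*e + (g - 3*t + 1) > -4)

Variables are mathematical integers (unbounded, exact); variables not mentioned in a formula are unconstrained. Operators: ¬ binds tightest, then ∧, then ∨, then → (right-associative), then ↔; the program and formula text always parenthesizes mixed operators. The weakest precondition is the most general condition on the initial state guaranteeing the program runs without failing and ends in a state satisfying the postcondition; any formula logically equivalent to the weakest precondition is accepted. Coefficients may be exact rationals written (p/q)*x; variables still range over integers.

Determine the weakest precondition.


Working backward. After the program, the postcondition ¬(2*t + 4 ≥ 2*x - 7 ∧ (1/3)*e + (g - 3*t + 1) > -4) must hold; in canonical form it is ¬(2*t ≥ 2*x - 11 ∧ (1/3)*e + g > 3*t - 5).
Before x := 3*x: ¬(2*t ≥ 6*x - 11 ∧ (1/3)*e + g > 3*t - 5)
Before x := g: ¬(2*t ≥ 6*g - 11 ∧ (1/3)*e + g > 3*t - 5)
Before g := 3*e: ¬(2*t ≥ 18*e - 11 ∧ (10/3)*e > 3*t - 5)
Before x := 2*x - e: ¬(2*t ≥ 18*e - 11 ∧ (10/3)*e > 3*t - 5)
Answer: WP = ¬(2*t ≥ 18*e - 11 ∧ (10/3)*e > 3*t - 5)


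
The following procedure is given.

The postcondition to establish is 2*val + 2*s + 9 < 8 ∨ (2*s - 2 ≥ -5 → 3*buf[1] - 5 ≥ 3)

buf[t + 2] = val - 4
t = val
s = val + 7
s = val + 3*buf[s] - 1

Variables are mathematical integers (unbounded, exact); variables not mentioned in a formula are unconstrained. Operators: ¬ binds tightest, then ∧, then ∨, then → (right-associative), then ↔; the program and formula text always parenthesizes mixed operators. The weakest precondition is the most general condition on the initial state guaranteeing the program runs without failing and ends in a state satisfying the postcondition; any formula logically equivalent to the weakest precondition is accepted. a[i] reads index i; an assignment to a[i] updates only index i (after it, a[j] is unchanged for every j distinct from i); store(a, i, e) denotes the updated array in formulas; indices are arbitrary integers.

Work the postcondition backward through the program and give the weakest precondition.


Working backward. After the program, the postcondition 2*val + 2*s + 9 < 8 ∨ (2*s - 2 ≥ -5 → 3*buf[1] - 5 ≥ 3) must hold; in canonical form it is 2*s + 2*val < -1 ∨ (2*s ≥ -3 → 3*buf[1] ≥ 8).
Before s := val + 3*buf[s] - 1: 6*buf[s] + 4*val < 1 ∨ (6*buf[s] + 2*val ≥ -1 → 3*buf[1] ≥ 8)
Before s := val + 7: 6*buf[val + 7] + 4*val < 1 ∨ (6*buf[val + 7] + 2*val ≥ -1 → 3*buf[1] ≥ 8)
Before t := val: 6*buf[val + 7] + 4*val < 1 ∨ (6*buf[val + 7] + 2*val ≥ -1 → 3*buf[1] ≥ 8)
Before buf[t + 2] := val - 4: 6*store(buf, t + 2, val - 4)[val + 7] + 4*val < 1 ∨ (6*store(buf, t + 2, val - 4)[val + 7] + 2*val ≥ -1 → 3*store(buf, t + 2, val - 4)[1] ≥ 8)
Answer: WP = 6*store(buf, t + 2, val - 4)[val + 7] + 4*val < 1 ∨ (6*store(buf, t + 2, val - 4)[val + 7] + 2*val ≥ -1 → 3*store(buf, t + 2, val - 4)[1] ≥ 8)


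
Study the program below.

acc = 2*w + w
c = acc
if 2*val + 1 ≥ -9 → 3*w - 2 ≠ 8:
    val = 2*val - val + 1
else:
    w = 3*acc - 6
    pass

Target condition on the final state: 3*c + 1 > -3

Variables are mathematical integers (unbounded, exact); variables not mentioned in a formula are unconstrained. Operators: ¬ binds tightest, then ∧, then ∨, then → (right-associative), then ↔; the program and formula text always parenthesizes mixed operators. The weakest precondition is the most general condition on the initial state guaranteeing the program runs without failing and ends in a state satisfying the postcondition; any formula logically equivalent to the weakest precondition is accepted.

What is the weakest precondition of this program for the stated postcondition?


Working backward. After the program, the postcondition 3*c + 1 > -3 must hold; in canonical form it is 3*c > -4.
Then branch requires 3*c > -4; else branch requires 3*c > -4.
Before the if: ((2*val ≥ -10 → 3*w ≠ 10) → 3*c > -4) ∧ ((¬(2*val ≥ -10 → 3*w ≠ 10)) → 3*c > -4)
Before c := acc: ((2*val ≥ -10 → 3*w ≠ 10) → 3*acc > -4) ∧ ((¬(2*val ≥ -10 → 3*w ≠ 10)) → 3*acc > -4)
Before acc := 2*w + w: ((2*val ≥ -10 → 3*w ≠ 10) → 9*w > -4) ∧ ((¬(2*val ≥ -10 → 3*w ≠ 10)) → 9*w > -4)
Answer: WP = ((2*val ≥ -10 → 3*w ≠ 10) → 9*w > -4) ∧ ((¬(2*val ≥ -10 → 3*w ≠ 10)) → 9*w > -4)


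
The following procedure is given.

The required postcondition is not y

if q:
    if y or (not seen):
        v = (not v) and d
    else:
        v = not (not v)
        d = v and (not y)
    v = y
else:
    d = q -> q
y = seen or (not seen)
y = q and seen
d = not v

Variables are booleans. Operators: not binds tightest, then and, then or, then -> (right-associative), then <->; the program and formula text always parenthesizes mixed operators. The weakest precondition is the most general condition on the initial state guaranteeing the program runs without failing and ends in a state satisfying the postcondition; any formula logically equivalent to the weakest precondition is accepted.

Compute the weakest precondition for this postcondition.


Working backward. After the program, not y must hold.
Before d := not v: not y
Before y := q and seen: not (q and seen)
Before y := seen or (not seen): not (q and seen)
Then branch requires ((y or (not seen)) -> (not (q and seen))) and ((not (y or (not seen))) -> (not (q and seen))); else branch requires not (q and seen).
Before the if: (q -> (((y or (not seen)) -> (not (q and seen))) and ((not (y or (not seen))) -> (not (q and seen))))) and ((not q) -> (not (q and seen)))
Answer: WP = (q -> (((y or (not seen)) -> (not (q and seen))) and ((not (y or (not seen))) -> (not (q and seen))))) and ((not q) -> (not (q and seen)))


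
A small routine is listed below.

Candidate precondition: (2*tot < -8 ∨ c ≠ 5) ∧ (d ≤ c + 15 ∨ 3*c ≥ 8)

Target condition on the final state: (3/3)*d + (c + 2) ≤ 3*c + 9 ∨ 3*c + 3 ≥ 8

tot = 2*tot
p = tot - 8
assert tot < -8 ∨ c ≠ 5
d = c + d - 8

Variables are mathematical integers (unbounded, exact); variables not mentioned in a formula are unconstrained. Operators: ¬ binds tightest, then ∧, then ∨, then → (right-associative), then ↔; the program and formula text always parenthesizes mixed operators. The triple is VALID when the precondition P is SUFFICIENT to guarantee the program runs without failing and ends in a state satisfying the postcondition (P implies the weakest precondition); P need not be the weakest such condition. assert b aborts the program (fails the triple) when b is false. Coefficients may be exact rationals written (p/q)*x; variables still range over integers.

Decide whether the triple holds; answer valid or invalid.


Working backward. After the program, the postcondition (3/3)*d + (c + 2) ≤ 3*c + 9 ∨ 3*c + 3 ≥ 8 must hold; in canonical form it is d ≤ 2*c + 7 ∨ 3*c ≥ 5.
Before d := c + d - 8: d ≤ c + 15 ∨ 3*c ≥ 5
Before assert tot < -8 ∨ c ≠ 5: (tot < -8 ∨ c ≠ 5) ∧ (d ≤ c + 15 ∨ 3*c ≥ 5)
Before p := tot - 8: (tot < -8 ∨ c ≠ 5) ∧ (d ≤ c + 15 ∨ 3*c ≥ 5)
Before tot := 2*tot: (2*tot < -8 ∨ c ≠ 5) ∧ (d ≤ c + 15 ∨ 3*c ≥ 5)
The weakest precondition is (2*tot < -8 ∨ c ≠ 5) ∧ (d ≤ c + 15 ∨ 3*c ≥ 5).
Check whether (2*tot < -8 ∨ c ≠ 5) ∧ (d ≤ c + 15 ∨ 3*c ≥ 8) implies it.
Every state satisfying the precondition satisfies the weakest precondition: the implication holds.
Answer: valid


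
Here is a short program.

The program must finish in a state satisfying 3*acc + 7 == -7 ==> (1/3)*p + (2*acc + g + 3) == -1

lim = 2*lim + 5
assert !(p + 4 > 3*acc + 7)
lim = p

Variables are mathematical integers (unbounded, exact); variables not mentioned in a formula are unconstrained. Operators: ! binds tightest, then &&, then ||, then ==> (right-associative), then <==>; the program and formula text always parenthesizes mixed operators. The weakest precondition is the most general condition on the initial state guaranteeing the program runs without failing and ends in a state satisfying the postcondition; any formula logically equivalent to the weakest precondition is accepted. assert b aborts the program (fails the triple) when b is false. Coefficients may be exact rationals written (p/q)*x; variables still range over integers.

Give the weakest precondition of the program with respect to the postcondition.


Working backward. After the program, the postcondition 3*acc + 7 == -7 ==> (1/3)*p + (2*acc + g + 3) == -1 must hold; in canonical form it is 3*acc == -14 ==> 2*acc + g + (1/3)*p == -4.
Before lim := p: 3*acc == -14 ==> 2*acc + g + (1/3)*p == -4
Before assert !(p + 4 > 3*acc + 7): (!(p > 3*acc + 3)) && (3*acc == -14 ==> 2*acc + g + (1/3)*p == -4)
Before lim := 2*lim + 5: (!(p > 3*acc + 3)) && (3*acc == -14 ==> 2*acc + g + (1/3)*p == -4)
Answer: WP = (!(p > 3*acc + 3)) && (3*acc == -14 ==> 2*acc + g + (1/3)*p == -4)


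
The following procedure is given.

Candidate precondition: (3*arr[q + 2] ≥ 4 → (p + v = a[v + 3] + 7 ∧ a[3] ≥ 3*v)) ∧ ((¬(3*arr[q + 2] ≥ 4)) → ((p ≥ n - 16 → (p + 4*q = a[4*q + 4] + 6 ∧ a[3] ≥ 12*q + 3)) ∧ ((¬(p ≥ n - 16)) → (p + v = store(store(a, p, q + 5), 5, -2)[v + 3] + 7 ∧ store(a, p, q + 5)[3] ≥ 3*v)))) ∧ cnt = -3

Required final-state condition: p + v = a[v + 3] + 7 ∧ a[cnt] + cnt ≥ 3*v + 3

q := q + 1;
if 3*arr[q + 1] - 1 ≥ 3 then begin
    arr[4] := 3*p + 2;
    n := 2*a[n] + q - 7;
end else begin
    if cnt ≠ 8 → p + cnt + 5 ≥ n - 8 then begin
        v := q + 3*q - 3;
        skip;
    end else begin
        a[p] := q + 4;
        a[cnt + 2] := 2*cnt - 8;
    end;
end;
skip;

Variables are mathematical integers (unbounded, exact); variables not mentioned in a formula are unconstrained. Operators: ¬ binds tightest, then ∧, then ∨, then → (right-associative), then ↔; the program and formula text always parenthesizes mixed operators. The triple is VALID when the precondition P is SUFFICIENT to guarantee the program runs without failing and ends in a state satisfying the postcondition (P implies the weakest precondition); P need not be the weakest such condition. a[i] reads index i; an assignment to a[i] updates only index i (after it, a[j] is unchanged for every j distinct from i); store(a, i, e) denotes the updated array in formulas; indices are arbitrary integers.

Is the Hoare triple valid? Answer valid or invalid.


Working backward. After the program, p + v = a[v + 3] + 7 ∧ a[cnt] + cnt ≥ 3*v + 3 must hold.
Before skip: p + v = a[v + 3] + 7 ∧ a[cnt] + cnt ≥ 3*v + 3
Then branch requires p + v = a[v + 3] + 7 ∧ a[cnt] + cnt ≥ 3*v + 3; else branch requires ((cnt ≠ 8 → cnt + p ≥ n - 13) → (p + 4*q = a[4*q] + 10 ∧ a[cnt] + cnt ≥ 12*q - 6)) ∧ ((¬(cnt ≠ 8 → cnt + p ≥ n - 13)) → (p + v = store(store(a, p, q + 4), cnt + 2, 2*cnt - 8)[v + 3] + 7 ∧ store(store(a, p, q + 4), cnt + 2, 2*cnt - 8)[cnt] + cnt ≥ 3*v + 3)).
Before the if: (3*arr[q + 1] ≥ 4 → (p + v = a[v + 3] + 7 ∧ a[cnt] + cnt ≥ 3*v + 3)) ∧ ((¬(3*arr[q + 1] ≥ 4)) → (((cnt ≠ 8 → cnt + p ≥ n - 13) → (p + 4*q = a[4*q] + 10 ∧ a[cnt] + cnt ≥ 12*q - 6)) ∧ ((¬(cnt ≠ 8 → cnt + p ≥ n - 13)) → (p + v = store(store(a, p, q + 4), cnt + 2, 2*cnt - 8)[v + 3] + 7 ∧ store(store(a, p, q + 4), cnt + 2, 2*cnt - 8)[cnt] + cnt ≥ 3*v + 3))))
Before q := q + 1: (3*arr[q + 2] ≥ 4 → (p + v = a[v + 3] + 7 ∧ a[cnt] + cnt ≥ 3*v + 3)) ∧ ((¬(3*arr[q + 2] ≥ 4)) → (((cnt ≠ 8 → cnt + p ≥ n - 13) → (p + 4*q = a[4*q + 4] + 6 ∧ a[cnt] + cnt ≥ 12*q + 6)) ∧ ((¬(cnt ≠ 8 → cnt + p ≥ n - 13)) → (p + v = store(store(a, p, q + 5), cnt + 2, 2*cnt - 8)[v + 3] + 7 ∧ store(store(a, p, q + 5), cnt + 2, 2*cnt - 8)[cnt] + cnt ≥ 3*v + 3))))
The weakest precondition is (3*arr[q + 2] ≥ 4 → (p + v = a[v + 3] + 7 ∧ a[cnt] + cnt ≥ 3*v + 3)) ∧ ((¬(3*arr[q + 2] ≥ 4)) → (((cnt ≠ 8 → cnt + p ≥ n - 13) → (p + 4*q = a[4*q + 4] + 6 ∧ a[cnt] + cnt ≥ 12*q + 6)) ∧ ((¬(cnt ≠ 8 → cnt + p ≥ n - 13)) → (p + v = store(store(a, p, q + 5), cnt + 2, 2*cnt - 8)[v + 3] + 7 ∧ store(store(a, p, q + 5), cnt + 2, 2*cnt - 8)[cnt] + cnt ≥ 3*v + 3)))).
Check whether (3*arr[q + 2] ≥ 4 → (p + v = a[v + 3] + 7 ∧ a[3] ≥ 3*v)) ∧ ((¬(3*arr[q + 2] ≥ 4)) → ((p ≥ n - 16 → (p + 4*q = a[4*q + 4] + 6 ∧ a[3] ≥ 12*q + 3)) ∧ ((¬(p ≥ n - 16)) → (p + v = store(store(a, p, q + 5), 5, -2)[v + 3] + 7 ∧ store(a, p, q + 5)[3] ≥ 3*v)))) ∧ cnt = -3 implies it.
Countermodel: at the initial state a = {[-3] = -30152, [-1] = 6, [0] = 6, [2] = -8, [3] = 15521, [5] = 6, [6518] = 6, [26068] = 6, elsewhere 6}, arr = {[-3] = 2, [-1] = 2, [0] = 2, [2] = 2, [3] = 2, [5] = 2, [6518] = 2, [26068] = 2, elsewhere 2}, cnt = -3, n = 0, p = 0, q = 6516, v = -1, the precondition holds but the weakest precondition fails.
Answer: invalid


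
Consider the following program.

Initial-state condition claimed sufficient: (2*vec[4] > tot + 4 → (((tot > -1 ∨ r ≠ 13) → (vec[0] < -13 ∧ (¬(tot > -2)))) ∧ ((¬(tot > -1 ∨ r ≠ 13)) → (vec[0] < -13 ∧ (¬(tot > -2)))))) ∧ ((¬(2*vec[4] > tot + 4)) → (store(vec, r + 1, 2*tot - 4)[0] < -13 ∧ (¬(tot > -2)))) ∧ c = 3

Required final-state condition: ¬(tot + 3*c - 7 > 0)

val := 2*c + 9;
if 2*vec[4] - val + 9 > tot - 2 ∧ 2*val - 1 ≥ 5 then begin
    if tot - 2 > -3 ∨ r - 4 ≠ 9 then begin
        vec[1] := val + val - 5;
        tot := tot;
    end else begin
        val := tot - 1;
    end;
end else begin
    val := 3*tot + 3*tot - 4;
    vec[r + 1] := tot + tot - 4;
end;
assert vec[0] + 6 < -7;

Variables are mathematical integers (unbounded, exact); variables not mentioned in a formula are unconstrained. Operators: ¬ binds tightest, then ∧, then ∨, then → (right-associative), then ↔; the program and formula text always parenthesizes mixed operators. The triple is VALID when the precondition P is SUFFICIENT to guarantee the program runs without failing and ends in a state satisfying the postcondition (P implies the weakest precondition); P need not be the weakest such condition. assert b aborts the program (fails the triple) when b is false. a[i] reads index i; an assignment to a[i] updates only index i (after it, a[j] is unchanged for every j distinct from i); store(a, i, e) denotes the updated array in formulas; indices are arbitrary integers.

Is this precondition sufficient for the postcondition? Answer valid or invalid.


Working backward. After the program, the postcondition ¬(tot + 3*c - 7 > 0) must hold; in canonical form it is ¬(3*c + tot > 7).
Before assert vec[0] + 6 < -7: vec[0] < -13 ∧ (¬(3*c + tot > 7))
Then branch requires ((tot > -1 ∨ r ≠ 13) → (vec[0] < -13 ∧ (¬(3*c + tot > 7)))) ∧ ((¬(tot > -1 ∨ r ≠ 13)) → (vec[0] < -13 ∧ (¬(3*c + tot > 7)))); else branch requires store(vec, r + 1, 2*tot - 4)[0] < -13 ∧ (¬(3*c + tot > 7)).
Before the if: ((2*vec[4] > tot + val - 11 ∧ 2*val ≥ 6) → (((tot > -1 ∨ r ≠ 13) → (vec[0] < -13 ∧ (¬(3*c + tot > 7)))) ∧ ((¬(tot > -1 ∨ r ≠ 13)) → (vec[0] < -13 ∧ (¬(3*c + tot > 7)))))) ∧ ((¬(2*vec[4] > tot + val - 11 ∧ 2*val ≥ 6)) → (store(vec, r + 1, 2*tot - 4)[0] < -13 ∧ (¬(3*c + tot > 7))))
Before val := 2*c + 9: ((2*vec[4] > 2*c + tot - 2 ∧ 4*c ≥ -12) → (((tot > -1 ∨ r ≠ 13) → (vec[0] < -13 ∧ (¬(3*c + tot > 7)))) ∧ ((¬(tot > -1 ∨ r ≠ 13)) → (vec[0] < -13 ∧ (¬(3*c + tot > 7)))))) ∧ ((¬(2*vec[4] > 2*c + tot - 2 ∧ 4*c ≥ -12)) → (store(vec, r + 1, 2*tot - 4)[0] < -13 ∧ (¬(3*c + tot > 7))))
The weakest precondition is ((2*vec[4] > 2*c + tot - 2 ∧ 4*c ≥ -12) → (((tot > -1 ∨ r ≠ 13) → (vec[0] < -13 ∧ (¬(3*c + tot > 7)))) ∧ ((¬(tot > -1 ∨ r ≠ 13)) → (vec[0] < -13 ∧ (¬(3*c + tot > 7)))))) ∧ ((¬(2*vec[4] > 2*c + tot - 2 ∧ 4*c ≥ -12)) → (store(vec, r + 1, 2*tot - 4)[0] < -13 ∧ (¬(3*c + tot > 7)))).
Check whether (2*vec[4] > tot + 4 → (((tot > -1 ∨ r ≠ 13) → (vec[0] < -13 ∧ (¬(tot > -2)))) ∧ ((¬(tot > -1 ∨ r ≠ 13)) → (vec[0] < -13 ∧ (¬(tot > -2)))))) ∧ ((¬(2*vec[4] > tot + 4)) → (store(vec, r + 1, 2*tot - 4)[0] < -13 ∧ (¬(tot > -2)))) ∧ c = 3 implies it.
Every state satisfying the precondition satisfies the weakest precondition: the implication holds.
Answer: valid
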